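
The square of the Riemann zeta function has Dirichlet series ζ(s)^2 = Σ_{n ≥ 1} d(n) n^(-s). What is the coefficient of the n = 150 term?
d(150) = 12

ζ(s)^2 = (Σ 1/m^s)(Σ 1/k^s). The coefficient of 1/n^s in the product is the number of ordered pairs (m, k) with mk = n, which equals d(n). For n = 150, divisors are [1, 2, 3, 5, 6, 10, 15, 25, 30, 50, 75, 150], so d(150) = 12.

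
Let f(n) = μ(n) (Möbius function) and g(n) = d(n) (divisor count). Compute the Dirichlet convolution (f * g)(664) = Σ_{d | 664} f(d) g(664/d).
(μ * d)(664) = 1

Divisors of 664: [1, 2, 4, 8, 83, 166, 332, 664]. For each d | 664:
  d = 1: μ(1) · d(664/1) = 1 · 8 = 8
  d = 2: μ(2) · d(664/2) = -1 · 6 = -6
  d = 4: μ(4) · d(664/4) = 0 · 4 = 0
  d = 8: μ(8) · d(664/8) = 0 · 2 = 0
  d = 83: μ(83) · d(664/83) = -1 · 4 = -4
  d = 166: μ(166) · d(664/166) = 1 · 3 = 3
  d = 332: μ(332) · d(664/332) = 0 · 2 = 0
  d = 664: μ(664) · d(664/664) = 0 · 1 = 0
Summing: (μ * d)(664) = 8 + -6 + 0 + 0 + -4 + 3 + 0 + 0 = 1.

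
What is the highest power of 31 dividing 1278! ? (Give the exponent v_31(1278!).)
v_31(1278!) = 42

Legendre's formula: v_p(n!) = Σ_{k ≥ 1} ⌊n / p^k⌋. For p = 31, n = 1278, the terms are:
  ⌊1278/31^1⌋ = ⌊1278/31⌋ = 41
  ⌊1278/31^2⌋ = ⌊1278/961⌋ = 1
(the next term ⌊1278/31^3⌋ = 0, terminating the sum). Summing: v_31(1278!) = 41 + 1 = 42.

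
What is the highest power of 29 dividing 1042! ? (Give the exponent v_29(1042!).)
v_29(1042!) = 36

Legendre's formula: v_p(n!) = Σ_{k ≥ 1} ⌊n / p^k⌋. For p = 29, n = 1042, the terms are:
  ⌊1042/29^1⌋ = ⌊1042/29⌋ = 35
  ⌊1042/29^2⌋ = ⌊1042/841⌋ = 1
(the next term ⌊1042/29^3⌋ = 0, terminating the sum). Summing: v_29(1042!) = 35 + 1 = 36.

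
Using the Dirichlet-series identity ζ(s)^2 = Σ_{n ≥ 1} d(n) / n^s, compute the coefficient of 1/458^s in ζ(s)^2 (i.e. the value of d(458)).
d(458) = 4

ζ(s)^2 = (Σ 1/m^s)(Σ 1/k^s). The coefficient of 1/n^s in the product is the number of ordered pairs (m, k) with mk = n, which equals d(n). For n = 458, divisors are [1, 2, 229, 458], so d(458) = 4.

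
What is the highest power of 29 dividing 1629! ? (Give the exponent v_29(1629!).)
v_29(1629!) = 57

Legendre's formula: v_p(n!) = Σ_{k ≥ 1} ⌊n / p^k⌋. For p = 29, n = 1629, the terms are:
  ⌊1629/29^1⌋ = ⌊1629/29⌋ = 56
  ⌊1629/29^2⌋ = ⌊1629/841⌋ = 1
(the next term ⌊1629/29^3⌋ = 0, terminating the sum). Summing: v_29(1629!) = 56 + 1 = 57.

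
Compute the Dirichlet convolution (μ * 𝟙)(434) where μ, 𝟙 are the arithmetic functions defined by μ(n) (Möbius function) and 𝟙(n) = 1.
(μ * 𝟙)(434) = 0

Divisors of 434: [1, 2, 7, 14, 31, 62, 217, 434]. For each d | 434:
  d = 1: μ(1) · 𝟙(434/1) = 1 · 1 = 1
  d = 2: μ(2) · 𝟙(434/2) = -1 · 1 = -1
  d = 7: μ(7) · 𝟙(434/7) = -1 · 1 = -1
  d = 14: μ(14) · 𝟙(434/14) = 1 · 1 = 1
  d = 31: μ(31) · 𝟙(434/31) = -1 · 1 = -1
  d = 62: μ(62) · 𝟙(434/62) = 1 · 1 = 1
  d = 217: μ(217) · 𝟙(434/217) = 1 · 1 = 1
  d = 434: μ(434) · 𝟙(434/434) = -1 · 1 = -1
Summing: (μ * 𝟙)(434) = 1 + -1 + -1 + 1 + -1 + 1 + 1 + -1 = 0.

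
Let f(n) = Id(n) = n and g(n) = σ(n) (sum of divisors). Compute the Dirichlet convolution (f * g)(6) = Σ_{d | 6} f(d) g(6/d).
(Id * σ)(6) = 35

Divisors of 6: [1, 2, 3, 6]. For each d | 6:
  d = 1: Id(1) · σ(6/1) = 1 · 12 = 12
  d = 2: Id(2) · σ(6/2) = 2 · 4 = 8
  d = 3: Id(3) · σ(6/3) = 3 · 3 = 9
  d = 6: Id(6) · σ(6/6) = 6 · 1 = 6
Summing: (Id * σ)(6) = 12 + 8 + 9 + 6 = 35.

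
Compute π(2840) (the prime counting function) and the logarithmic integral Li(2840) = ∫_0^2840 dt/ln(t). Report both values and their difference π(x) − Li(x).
π(2840) = 412;  Li(2840) ≈ 422.71;  π(x) − Li(x) ≈ -10.71.

Direct count of primes ≤ 2840 gives π(2840) = 412. Numerical evaluation of the logarithmic integral gives Li(2840) ≈ 422.71. The difference π(x) − Li(x) ≈ -10.71 is typically negative for small/moderate x (Li(x) overestimates), though Littlewood's theorem shows this sign changes infinitely often.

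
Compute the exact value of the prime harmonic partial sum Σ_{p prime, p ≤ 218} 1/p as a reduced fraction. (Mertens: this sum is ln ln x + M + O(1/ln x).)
Σ 1/p = 3215488142498485484492183158345029261034221047849345857469577412562094716564064084247/1645783550795210387735581011435590727981167322669649249414629852197255934130751870910

π(218) = 47, so the primes ≤ 218 are [2, 3, 5, 7, 11, 13, 17, 19, 23, 29, 31, 37, 41, 43, 47, 53, 59, 61, 67, 71, 73, 79, 83, 89, 97, 101, 103, 107, 109, 113, 127, 131, 137, 139, 149, 151, 157, 163, 167, 173, 179, 181, 191, 193, 197, 199, 211]. Summing 1/p over these primes: 3215488142498485484492183158345029261034221047849345857469577412562094716564064084247/1645783550795210387735581011435590727981167322669649249414629852197255934130751870910 ≈ 1.9538. Mertens estimate ln ln(218) + 0.2615 ≈ 1.9450.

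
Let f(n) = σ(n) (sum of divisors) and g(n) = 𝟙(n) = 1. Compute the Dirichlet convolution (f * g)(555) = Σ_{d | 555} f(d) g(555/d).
(σ * 𝟙)(555) = 1365

Divisors of 555: [1, 3, 5, 15, 37, 111, 185, 555]. For each d | 555:
  d = 1: σ(1) · 𝟙(555/1) = 1 · 1 = 1
  d = 3: σ(3) · 𝟙(555/3) = 4 · 1 = 4
  d = 5: σ(5) · 𝟙(555/5) = 6 · 1 = 6
  d = 15: σ(15) · 𝟙(555/15) = 24 · 1 = 24
  d = 37: σ(37) · 𝟙(555/37) = 38 · 1 = 38
  d = 111: σ(111) · 𝟙(555/111) = 152 · 1 = 152
  d = 185: σ(185) · 𝟙(555/185) = 228 · 1 = 228
  d = 555: σ(555) · 𝟙(555/555) = 912 · 1 = 912
Summing: (σ * 𝟙)(555) = 1 + 4 + 6 + 24 + 38 + 152 + 228 + 912 = 1365.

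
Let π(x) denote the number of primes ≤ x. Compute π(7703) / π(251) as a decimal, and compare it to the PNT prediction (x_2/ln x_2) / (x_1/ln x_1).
π(7703)/π(251) = 978/54 ≈ 18.1111;  PNT prediction ≈ 18.9479.

π(251) = 54 and π(7703) = 978, so π(7703)/π(251) ≈ 18.1111. The PNT-predicted ratio is (7703/ln(7703)) / (251/ln(251)) ≈ 18.9479. The two agree to within a few percent, as expected.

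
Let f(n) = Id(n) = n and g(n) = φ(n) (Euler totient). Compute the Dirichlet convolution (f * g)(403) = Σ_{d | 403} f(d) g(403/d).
(Id * φ)(403) = 1525

Divisors of 403: [1, 13, 31, 403]. For each d | 403:
  d = 1: Id(1) · φ(403/1) = 1 · 360 = 360
  d = 13: Id(13) · φ(403/13) = 13 · 30 = 390
  d = 31: Id(31) · φ(403/31) = 31 · 12 = 372
  d = 403: Id(403) · φ(403/403) = 403 · 1 = 403
Summing: (Id * φ)(403) = 360 + 390 + 372 + 403 = 1525.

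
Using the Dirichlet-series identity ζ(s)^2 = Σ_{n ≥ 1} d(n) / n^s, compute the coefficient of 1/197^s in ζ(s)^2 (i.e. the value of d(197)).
d(197) = 2

ζ(s)^2 = (Σ 1/m^s)(Σ 1/k^s). The coefficient of 1/n^s in the product is the number of ordered pairs (m, k) with mk = n, which equals d(n). For n = 197, divisors are [1, 197], so d(197) = 2.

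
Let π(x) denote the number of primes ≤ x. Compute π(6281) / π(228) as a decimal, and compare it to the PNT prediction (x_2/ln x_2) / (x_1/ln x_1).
π(6281)/π(228) = 817/49 ≈ 16.6735;  PNT prediction ≈ 17.1028.

π(228) = 49 and π(6281) = 817, so π(6281)/π(228) ≈ 16.6735. The PNT-predicted ratio is (6281/ln(6281)) / (228/ln(228)) ≈ 17.1028. The two agree to within a few percent, as expected.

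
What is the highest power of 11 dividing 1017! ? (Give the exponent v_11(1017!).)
v_11(1017!) = 100

Legendre's formula: v_p(n!) = Σ_{k ≥ 1} ⌊n / p^k⌋. For p = 11, n = 1017, the terms are:
  ⌊1017/11^1⌋ = ⌊1017/11⌋ = 92
  ⌊1017/11^2⌋ = ⌊1017/121⌋ = 8
(the next term ⌊1017/11^3⌋ = 0, terminating the sum). Summing: v_11(1017!) = 92 + 8 = 100.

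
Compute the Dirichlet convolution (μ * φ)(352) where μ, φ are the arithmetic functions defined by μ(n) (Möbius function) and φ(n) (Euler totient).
(μ * φ)(352) = 72

Divisors of 352: [1, 2, 4, 8, 11, 16, 22, 32, 44, 88, 176, 352]. For each d | 352:
  d = 1: μ(1) · φ(352/1) = 1 · 160 = 160
  d = 2: μ(2) · φ(352/2) = -1 · 80 = -80
  d = 4: μ(4) · φ(352/4) = 0 · 40 = 0
  d = 8: μ(8) · φ(352/8) = 0 · 20 = 0
  d = 11: μ(11) · φ(352/11) = -1 · 16 = -16
  d = 16: μ(16) · φ(352/16) = 0 · 10 = 0
  d = 22: μ(22) · φ(352/22) = 1 · 8 = 8
  d = 32: μ(32) · φ(352/32) = 0 · 10 = 0
  d = 44: μ(44) · φ(352/44) = 0 · 4 = 0
  d = 88: μ(88) · φ(352/88) = 0 · 2 = 0
  d = 176: μ(176) · φ(352/176) = 0 · 1 = 0
  d = 352: μ(352) · φ(352/352) = 0 · 1 = 0
Summing: (μ * φ)(352) = 160 + -80 + 0 + 0 + -16 + 0 + 8 + 0 + 0 + 0 + 0 + 0 = 72.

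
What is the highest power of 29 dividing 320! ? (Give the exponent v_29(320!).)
v_29(320!) = 11

Legendre's formula: v_p(n!) = Σ_{k ≥ 1} ⌊n / p^k⌋. For p = 29, n = 320, the terms are:
  ⌊320/29^1⌋ = ⌊320/29⌋ = 11
(the next term ⌊320/29^2⌋ = 0, terminating the sum). Summing: v_29(320!) = 11 = 11.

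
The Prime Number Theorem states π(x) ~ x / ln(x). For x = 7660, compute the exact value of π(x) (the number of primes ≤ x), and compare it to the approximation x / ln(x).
π(7660) = 971;  x/ln(x) ≈ 856.46;  relative error ≈ 11.80%.

Directly count primes up to 7660: π(7660) = 971. The PNT approximation gives 7660/ln(7660) ≈ 7660/8.94377 ≈ 856.46. Relative error (π(x) − x/ln(x)) / π(x) ≈ 11.80%; the approximation is known to undercount slightly (Li(x) is a better estimate).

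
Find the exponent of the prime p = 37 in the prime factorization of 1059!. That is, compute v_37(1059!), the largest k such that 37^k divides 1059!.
v_37(1059!) = 28

Legendre's formula: v_p(n!) = Σ_{k ≥ 1} ⌊n / p^k⌋. For p = 37, n = 1059, the terms are:
  ⌊1059/37^1⌋ = ⌊1059/37⌋ = 28
(the next term ⌊1059/37^2⌋ = 0, terminating the sum). Summing: v_37(1059!) = 28 = 28.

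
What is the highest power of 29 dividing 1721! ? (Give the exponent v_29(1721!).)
v_29(1721!) = 61

Legendre's formula: v_p(n!) = Σ_{k ≥ 1} ⌊n / p^k⌋. For p = 29, n = 1721, the terms are:
  ⌊1721/29^1⌋ = ⌊1721/29⌋ = 59
  ⌊1721/29^2⌋ = ⌊1721/841⌋ = 2
(the next term ⌊1721/29^3⌋ = 0, terminating the sum). Summing: v_29(1721!) = 59 + 2 = 61.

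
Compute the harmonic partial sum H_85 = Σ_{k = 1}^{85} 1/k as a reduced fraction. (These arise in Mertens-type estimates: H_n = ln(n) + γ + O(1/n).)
H_85 = 3689819414629973415931738804725211919/734184632222154704090370027645633600

Direct summation: H_85 = 1 + 1/2 + ... + 1/85. The least common denominator is lcm(1, ..., 85) = 8076030954443701744994070304101969600; over this denominator the numerator is 8076030954443701744994070304101969600 + 4038015477221850872497035152050984800 + 2692010318147900581664690101367323200 + 2019007738610925436248517576025492400 + 1615206190888740348998814060820393920 + 1346005159073950290832345050683661600 + 1153718707777671677856295757728852800 + 1009503869305462718124258788012746200 + 897336772715966860554896700455774400 + 807603095444370174499407030410196960 + 734184632222154704090370027645633600 + 673002579536975145416172525341830800 + 621233150341823211153390023392459200 + 576859353888835838928147878864426400 + 538402063629580116332938020273464640 + 504751934652731359062129394006373100 + 475060644379041279117298253182468800 + 448668386357983430277448350227887200 + 425054260760194828683898437057998400 + 403801547722185087249703515205098480 + 384572902592557225952098585909617600 + 367092316111077352045185013822816800 + 351131780627987032391046534960955200 + 336501289768487572708086262670915400 + 323041238177748069799762812164078784 + 310616575170911605576695011696229600 + 299112257571988953518298900151924800 + 288429676944417919464073939432213200 + 278483826015300060172209320831102400 + 269201031814790058166469010136732320 + 260517127562700056290131300132321600 + 252375967326365679531064697003186550 + 244728210740718234696790009215211200 + 237530322189520639558649126591234400 + 230743741555534335571259151545770560 + 224334193178991715138724175113943600 + 218271106876856803918758656867620800 + 212527130380097414341949218528999200 + 207077716780607737051130007797486400 + 201900773861092543624851757602549240 + 196976364742529310853513909856145600 + 192286451296278612976049292954808800 + 187814673359155854534745821025627200 + 183546158055538676022592506911408400 + 179467354543193372110979340091154880 + 175565890313993516195523267480477600 + 171830445839227696702001495831956800 + 168250644884243786354043131335457700 + 164816958253953096836613679675550400 + 161520619088874034899881406082039392 + 158353548126347093039099417727489600 + 155308287585455802788347505848114800 + 152377942536673617830076798190603200 + 149556128785994476759149450075962400 + 146836926444430940818074005529126720 + 144214838472208959732036969716106600 + 141684753586731609561299479019332800 + 139241913007650030086104660415551200 + 136881880583791554999899496679694400 + 134600515907395029083234505068366160 + 132393950072847569590066726296753600 + 130258563781350028145065650066160800 + 128190967530852408650699528636539200 + 126187983663182839765532348501593275 + 124246630068364642230678004678491840 + 122364105370359117348395004607605600 + 120537775439458234999911497076148800 + 118765161094760319779324563295617200 + 117043926875995677463682178320318400 + 115371870777767167785629575772885280 + 113746914851319742887240426818337600 + 112167096589495857569362087556971800 + 110630561019776736232795483617835200 + 109135553438428401959379328433810400 + 107680412725916023266587604054692928 + 106263565190048707170974609264499600 + 104883518888879243441481432520804800 + 103538858390303868525565003898743200 + 102228239929667110696127472203822400 + 100950386930546271812425878801274620 + 99704085857329651172766300050641600 + 98488182371264655426756954928072800 + 97301577764381948734868316916891200 + 96143225648139306488024646477404400 + 95012128875808255823459650636493760 = 40588013560929707575249126851977331109, so H_85 = 40588013560929707575249126851977331109/8076030954443701744994070304101969600; reducing by gcd(40588013560929707575249126851977331109, 8076030954443701744994070304101969600) = 11 gives 3689819414629973415931738804725211919/734184632222154704090370027645633600 ≈ 5.02574. (The PNT-adjacent estimate ln(85) + γ ≈ 5.01987 matches within O(1/n).)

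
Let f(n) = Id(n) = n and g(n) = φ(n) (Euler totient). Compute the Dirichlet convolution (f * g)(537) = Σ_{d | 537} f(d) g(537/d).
(Id * φ)(537) = 1785

Divisors of 537: [1, 3, 179, 537]. For each d | 537:
  d = 1: Id(1) · φ(537/1) = 1 · 356 = 356
  d = 3: Id(3) · φ(537/3) = 3 · 178 = 534
  d = 179: Id(179) · φ(537/179) = 179 · 2 = 358
  d = 537: Id(537) · φ(537/537) = 537 · 1 = 537
Summing: (Id * φ)(537) = 356 + 534 + 358 + 537 = 1785.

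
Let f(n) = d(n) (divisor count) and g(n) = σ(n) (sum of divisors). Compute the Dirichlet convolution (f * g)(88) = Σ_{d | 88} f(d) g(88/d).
(d * σ)(88) = 588

Divisors of 88: [1, 2, 4, 8, 11, 22, 44, 88]. For each d | 88:
  d = 1: d(1) · σ(88/1) = 1 · 180 = 180
  d = 2: d(2) · σ(88/2) = 2 · 84 = 168
  d = 4: d(4) · σ(88/4) = 3 · 36 = 108
  d = 8: d(8) · σ(88/8) = 4 · 12 = 48
  d = 11: d(11) · σ(88/11) = 2 · 15 = 30
  d = 22: d(22) · σ(88/22) = 4 · 7 = 28
  d = 44: d(44) · σ(88/44) = 6 · 3 = 18
  d = 88: d(88) · σ(88/88) = 8 · 1 = 8
Summing: (d * σ)(88) = 180 + 168 + 108 + 48 + 30 + 28 + 18 + 8 = 588.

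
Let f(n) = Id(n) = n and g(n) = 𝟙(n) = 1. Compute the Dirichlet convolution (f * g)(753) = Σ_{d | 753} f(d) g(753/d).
(Id * 𝟙)(753) = 1008

Divisors of 753: [1, 3, 251, 753]. For each d | 753:
  d = 1: Id(1) · 𝟙(753/1) = 1 · 1 = 1
  d = 3: Id(3) · 𝟙(753/3) = 3 · 1 = 3
  d = 251: Id(251) · 𝟙(753/251) = 251 · 1 = 251
  d = 753: Id(753) · 𝟙(753/753) = 753 · 1 = 753
Summing: (Id * 𝟙)(753) = 1 + 3 + 251 + 753 = 1008.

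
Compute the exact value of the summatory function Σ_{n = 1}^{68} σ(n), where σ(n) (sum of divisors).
Σ_{n ≤ 68} σ(n) = 3825

Compute σ(n) for each 1 ≤ n ≤ 68: σ(1) = 1, σ(2) = 3, σ(3) = 4, σ(4) = 7, σ(5) = 6, σ(6) = 12, σ(7) = 8, σ(8) = 15, σ(9) = 13, σ(10) = 18, σ(11) = 12, σ(12) = 28, σ(13) = 14, σ(14) = 24, σ(15) = 24, σ(16) = 31, σ(17) = 18, σ(18) = 39, σ(19) = 20, σ(20) = 42, σ(21) = 32, σ(22) = 36, σ(23) = 24, σ(24) = 60, σ(25) = 31, σ(26) = 42, σ(27) = 40, σ(28) = 56, σ(29) = 30, σ(30) = 72, σ(31) = 32, σ(32) = 63, σ(33) = 48, σ(34) = 54, σ(35) = 48, σ(36) = 91, σ(37) = 38, σ(38) = 60, σ(39) = 56, σ(40) = 90, σ(41) = 42, σ(42) = 96, σ(43) = 44, σ(44) = 84, σ(45) = 78, σ(46) = 72, σ(47) = 48, σ(48) = 124, σ(49) = 57, σ(50) = 93, σ(51) = 72, σ(52) = 98, σ(53) = 54, σ(54) = 120, σ(55) = 72, σ(56) = 120, σ(57) = 80, σ(58) = 90, σ(59) = 60, σ(60) = 168, σ(61) = 62, σ(62) = 96, σ(63) = 104, σ(64) = 127, σ(65) = 84, σ(66) = 144, σ(67) = 68, σ(68) = 126. Summing all 68 values: 3825. (Average order: Σ_{n ≤ x} σ(n) ~ (π²/12) x². For x = 68, (π²/12)·68² ≈ 3803.09.)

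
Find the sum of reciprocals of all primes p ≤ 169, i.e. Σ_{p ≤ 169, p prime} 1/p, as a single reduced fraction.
Σ 1/p = 1840793455149223796977553240989608507934961889604586193282330007699/962947420735983927056946215901134429196419130606213075415963491270

π(169) = 39, so the primes ≤ 169 are [2, 3, 5, 7, 11, 13, 17, 19, 23, 29, 31, 37, 41, 43, 47, 53, 59, 61, 67, 71, 73, 79, 83, 89, 97, 101, 103, 107, 109, 113, 127, 131, 137, 139, 149, 151, 157, 163, 167]. Summing 1/p over these primes: 1840793455149223796977553240989608507934961889604586193282330007699/962947420735983927056946215901134429196419130606213075415963491270 ≈ 1.9116. Mertens estimate ln ln(169) + 0.2615 ≈ 1.8966.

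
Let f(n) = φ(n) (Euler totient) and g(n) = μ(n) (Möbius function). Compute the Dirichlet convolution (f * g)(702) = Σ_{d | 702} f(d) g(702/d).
(φ * μ)(702) = 0

Divisors of 702: [1, 2, 3, 6, 9, 13, 18, 26, 27, 39, 54, 78, 117, 234, 351, 702]. For each d | 702:
  d = 1: φ(1) · μ(702/1) = 1 · 0 = 0
  d = 2: φ(2) · μ(702/2) = 1 · 0 = 0
  d = 3: φ(3) · μ(702/3) = 2 · 0 = 0
  d = 6: φ(6) · μ(702/6) = 2 · 0 = 0
  d = 9: φ(9) · μ(702/9) = 6 · -1 = -6
  d = 13: φ(13) · μ(702/13) = 12 · 0 = 0
  d = 18: φ(18) · μ(702/18) = 6 · 1 = 6
  d = 26: φ(26) · μ(702/26) = 12 · 0 = 0
  d = 27: φ(27) · μ(702/27) = 18 · 1 = 18
  d = 39: φ(39) · μ(702/39) = 24 · 0 = 0
  d = 54: φ(54) · μ(702/54) = 18 · -1 = -18
  d = 78: φ(78) · μ(702/78) = 24 · 0 = 0
  d = 117: φ(117) · μ(702/117) = 72 · 1 = 72
  d = 234: φ(234) · μ(702/234) = 72 · -1 = -72
  d = 351: φ(351) · μ(702/351) = 216 · -1 = -216
  d = 702: φ(702) · μ(702/702) = 216 · 1 = 216
Summing: (φ * μ)(702) = 0 + 0 + 0 + 0 + -6 + 0 + 6 + 0 + 18 + 0 + -18 + 0 + 72 + -72 + -216 + 216 = 0.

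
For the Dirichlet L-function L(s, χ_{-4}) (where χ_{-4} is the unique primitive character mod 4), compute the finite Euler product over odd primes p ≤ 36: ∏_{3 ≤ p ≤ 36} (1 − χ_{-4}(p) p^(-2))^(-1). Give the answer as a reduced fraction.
∏ = 70163108671177093/76623095660544000

The odd primes p ≤ 36 are [3, 5, 7, 11, 13, 17, 19, 23, 29, 31]. For each, χ(p) = 1 if p ≡ 1 mod 4, χ(p) = −1 if p ≡ 3 mod 4. Taking (1 − χ(p)/p^2)^(-1) = p^2/(p^2 − χ(p)): (1 − (-1)/3^2)^(-1) · (1 − (1)/5^2)^(-1) · (1 − (-1)/7^2)^(-1) · (1 − (-1)/11^2)^(-1) · (1 − (1)/13^2)^(-1) · (1 − (1)/17^2)^(-1) · (1 − (-1)/19^2)^(-1) · (1 − (-1)/23^2)^(-1) · (1 − (1)/29^2)^(-1) · (1 − (-1)/31^2)^(-1) = 70163108671177093/76623095660544000.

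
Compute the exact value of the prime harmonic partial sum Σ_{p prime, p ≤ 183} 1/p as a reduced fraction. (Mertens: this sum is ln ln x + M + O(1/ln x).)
Σ 1/p = 10408867916382550633331528920459565913027063402071390584941986323453055203/5397346292805549782720214077673687806275517530364350655459511599582614290

π(183) = 42, so the primes ≤ 183 are [2, 3, 5, 7, 11, 13, 17, 19, 23, 29, 31, 37, 41, 43, 47, 53, 59, 61, 67, 71, 73, 79, 83, 89, 97, 101, 103, 107, 109, 113, 127, 131, 137, 139, 149, 151, 157, 163, 167, 173, 179, 181]. Summing 1/p over these primes: 10408867916382550633331528920459565913027063402071390584941986323453055203/5397346292805549782720214077673687806275517530364350655459511599582614290 ≈ 1.9285. Mertens estimate ln ln(183) + 0.2615 ≈ 1.9120.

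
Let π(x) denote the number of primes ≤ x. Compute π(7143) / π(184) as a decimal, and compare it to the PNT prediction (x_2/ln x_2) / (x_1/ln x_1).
π(7143)/π(184) = 914/42 ≈ 21.7619;  PNT prediction ≈ 22.8138.

π(184) = 42 and π(7143) = 914, so π(7143)/π(184) ≈ 21.7619. The PNT-predicted ratio is (7143/ln(7143)) / (184/ln(184)) ≈ 22.8138. The two agree to within a few percent, as expected.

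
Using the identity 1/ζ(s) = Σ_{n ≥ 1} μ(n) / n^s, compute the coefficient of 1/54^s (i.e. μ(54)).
μ(54) = 0

Factor n = 54 = 2 · 3^3. μ(n) = 0 if any exponent ≥ 2 (not squarefree); otherwise μ(n) = (−1)^{ω(n)} where ω(n) is the number of distinct prime factors. Applying: μ(54) = 0.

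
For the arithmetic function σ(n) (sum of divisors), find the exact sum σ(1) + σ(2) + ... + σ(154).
Σ_{n ≤ 154} σ(n) = 19578

Compute σ(n) for each 1 ≤ n ≤ 154: σ(1) = 1, σ(2) = 3, σ(3) = 4, σ(4) = 7, σ(5) = 6, σ(6) = 12, σ(7) = 8, σ(8) = 15, σ(9) = 13, σ(10) = 18, σ(11) = 12, σ(12) = 28, σ(13) = 14, σ(14) = 24, σ(15) = 24, σ(16) = 31, σ(17) = 18, σ(18) = 39, σ(19) = 20, σ(20) = 42, σ(21) = 32, σ(22) = 36, σ(23) = 24, σ(24) = 60, σ(25) = 31, σ(26) = 42, σ(27) = 40, σ(28) = 56, σ(29) = 30, σ(30) = 72, σ(31) = 32, σ(32) = 63, σ(33) = 48, σ(34) = 54, σ(35) = 48, σ(36) = 91, σ(37) = 38, σ(38) = 60, σ(39) = 56, σ(40) = 90, σ(41) = 42, σ(42) = 96, σ(43) = 44, σ(44) = 84, σ(45) = 78, σ(46) = 72, σ(47) = 48, σ(48) = 124, σ(49) = 57, σ(50) = 93, σ(51) = 72, σ(52) = 98, σ(53) = 54, σ(54) = 120, σ(55) = 72, σ(56) = 120, σ(57) = 80, σ(58) = 90, σ(59) = 60, σ(60) = 168, σ(61) = 62, σ(62) = 96, σ(63) = 104, σ(64) = 127, σ(65) = 84, σ(66) = 144, σ(67) = 68, σ(68) = 126, σ(69) = 96, σ(70) = 144, σ(71) = 72, σ(72) = 195, σ(73) = 74, σ(74) = 114, σ(75) = 124, σ(76) = 140, σ(77) = 96, σ(78) = 168, σ(79) = 80, σ(80) = 186, σ(81) = 121, σ(82) = 126, σ(83) = 84, σ(84) = 224, σ(85) = 108, σ(86) = 132, σ(87) = 120, σ(88) = 180, σ(89) = 90, σ(90) = 234, σ(91) = 112, σ(92) = 168, σ(93) = 128, σ(94) = 144, σ(95) = 120, σ(96) = 252, σ(97) = 98, σ(98) = 171, σ(99) = 156, σ(100) = 217, σ(101) = 102, σ(102) = 216, σ(103) = 104, σ(104) = 210, σ(105) = 192, σ(106) = 162, σ(107) = 108, σ(108) = 280, σ(109) = 110, σ(110) = 216, σ(111) = 152, σ(112) = 248, σ(113) = 114, σ(114) = 240, σ(115) = 144, σ(116) = 210, σ(117) = 182, σ(118) = 180, σ(119) = 144, σ(120) = 360, σ(121) = 133, σ(122) = 186, σ(123) = 168, σ(124) = 224, σ(125) = 156, σ(126) = 312, σ(127) = 128, σ(128) = 255, σ(129) = 176, σ(130) = 252, σ(131) = 132, σ(132) = 336, σ(133) = 160, σ(134) = 204, σ(135) = 240, σ(136) = 270, σ(137) = 138, σ(138) = 288, σ(139) = 140, σ(140) = 336, σ(141) = 192, σ(142) = 216, σ(143) = 168, σ(144) = 403, σ(145) = 180, σ(146) = 222, σ(147) = 228, σ(148) = 266, σ(149) = 150, σ(150) = 372, σ(151) = 152, σ(152) = 300, σ(153) = 234, σ(154) = 288. Summing all 154 values: 19578. (Average order: Σ_{n ≤ x} σ(n) ~ (π²/12) x². For x = 154, (π²/12)·154² ≈ 19505.63.)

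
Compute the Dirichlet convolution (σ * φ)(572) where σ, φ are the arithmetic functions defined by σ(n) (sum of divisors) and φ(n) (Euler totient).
(σ * φ)(572) = 6864

Divisors of 572: [1, 2, 4, 11, 13, 22, 26, 44, 52, 143, 286, 572]. For each d | 572:
  d = 1: σ(1) · φ(572/1) = 1 · 240 = 240
  d = 2: σ(2) · φ(572/2) = 3 · 120 = 360
  d = 4: σ(4) · φ(572/4) = 7 · 120 = 840
  d = 11: σ(11) · φ(572/11) = 12 · 24 = 288
  d = 13: σ(13) · φ(572/13) = 14 · 20 = 280
  d = 22: σ(22) · φ(572/22) = 36 · 12 = 432
  d = 26: σ(26) · φ(572/26) = 42 · 10 = 420
  d = 44: σ(44) · φ(572/44) = 84 · 12 = 1008
  d = 52: σ(52) · φ(572/52) = 98 · 10 = 980
  d = 143: σ(143) · φ(572/143) = 168 · 2 = 336
  d = 286: σ(286) · φ(572/286) = 504 · 1 = 504
  d = 572: σ(572) · φ(572/572) = 1176 · 1 = 1176
Summing: (σ * φ)(572) = 240 + 360 + 840 + 288 + 280 + 432 + 420 + 1008 + 980 + 336 + 504 + 1176 = 6864.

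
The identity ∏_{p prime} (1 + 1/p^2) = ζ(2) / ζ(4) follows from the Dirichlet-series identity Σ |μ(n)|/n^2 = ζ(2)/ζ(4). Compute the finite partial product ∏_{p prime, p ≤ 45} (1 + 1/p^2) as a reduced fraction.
∏ = 783023736407200000000/517444490765057062977

The primes p ≤ 45 are [2, 3, 5, 7, 11, 13, 17, 19, 23, 29, 31, 37, 41, 43]. For each, (1 + 1/p^2) = (p^2 + 1)/p^2. Multiplying these fractions over p ∈ [2, 3, 5, 7, 11, 13, 17, 19, 23, 29, 31, 37, 41, 43] gives 783023736407200000000/517444490765057062977. (In the limit P → ∞ this tends to ζ(2)/ζ(4).)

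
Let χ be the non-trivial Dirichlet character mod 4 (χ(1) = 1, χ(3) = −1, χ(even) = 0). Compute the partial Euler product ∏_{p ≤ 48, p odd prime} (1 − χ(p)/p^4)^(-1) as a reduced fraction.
∏ = 424022009220093808147330044599350686845258380222853/428762185161728930691534489551822091105495385374720

The odd primes p ≤ 48 are [3, 5, 7, 11, 13, 17, 19, 23, 29, 31, 37, 41, 43, 47]. For each, χ(p) = 1 if p ≡ 1 mod 4, χ(p) = −1 if p ≡ 3 mod 4. Taking (1 − χ(p)/p^4)^(-1) = p^4/(p^4 − χ(p)): (1 − (-1)/3^4)^(-1) · (1 − (1)/5^4)^(-1) · (1 − (-1)/7^4)^(-1) · (1 − (-1)/11^4)^(-1) · (1 − (1)/13^4)^(-1) · (1 − (1)/17^4)^(-1) · (1 − (-1)/19^4)^(-1) · (1 − (-1)/23^4)^(-1) · (1 − (1)/29^4)^(-1) · (1 − (-1)/31^4)^(-1) · (1 − (1)/37^4)^(-1) · (1 − (1)/41^4)^(-1) · (1 − (-1)/43^4)^(-1) · (1 − (-1)/47^4)^(-1) = 424022009220093808147330044599350686845258380222853/428762185161728930691534489551822091105495385374720.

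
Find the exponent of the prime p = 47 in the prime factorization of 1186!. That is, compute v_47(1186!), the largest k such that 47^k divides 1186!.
v_47(1186!) = 25

Legendre's formula: v_p(n!) = Σ_{k ≥ 1} ⌊n / p^k⌋. For p = 47, n = 1186, the terms are:
  ⌊1186/47^1⌋ = ⌊1186/47⌋ = 25
(the next term ⌊1186/47^2⌋ = 0, terminating the sum). Summing: v_47(1186!) = 25 = 25.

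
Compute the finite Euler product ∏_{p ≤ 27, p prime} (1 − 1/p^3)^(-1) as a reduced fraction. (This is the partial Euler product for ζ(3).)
∏ = 580625301352525/483109627290624

The primes p ≤ 27 are [2, 3, 5, 7, 11, 13, 17, 19, 23]. For each prime, (1 − 1/p^3)^(-1) = p^3 / (p^3 − 1). The product is (1 − 1/2^3)^(-1), (1 − 1/3^3)^(-1), (1 − 1/5^3)^(-1), (1 − 1/7^3)^(-1), (1 − 1/11^3)^(-1), (1 − 1/13^3)^(-1), (1 − 1/17^3)^(-1), (1 − 1/19^3)^(-1), (1 − 1/23^3)^(-1) = ∏ p^3 / (p^3 − 1) = 580625301352525/483109627290624.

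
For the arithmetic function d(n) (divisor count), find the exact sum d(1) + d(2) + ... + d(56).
Σ_{n ≤ 56} d(n) = 239

Compute d(n) for each 1 ≤ n ≤ 56: d(1) = 1, d(2) = 2, d(3) = 2, d(4) = 3, d(5) = 2, d(6) = 4, d(7) = 2, d(8) = 4, d(9) = 3, d(10) = 4, d(11) = 2, d(12) = 6, d(13) = 2, d(14) = 4, d(15) = 4, d(16) = 5, d(17) = 2, d(18) = 6, d(19) = 2, d(20) = 6, d(21) = 4, d(22) = 4, d(23) = 2, d(24) = 8, d(25) = 3, d(26) = 4, d(27) = 4, d(28) = 6, d(29) = 2, d(30) = 8, d(31) = 2, d(32) = 6, d(33) = 4, d(34) = 4, d(35) = 4, d(36) = 9, d(37) = 2, d(38) = 4, d(39) = 4, d(40) = 8, d(41) = 2, d(42) = 8, d(43) = 2, d(44) = 6, d(45) = 6, d(46) = 4, d(47) = 2, d(48) = 10, d(49) = 3, d(50) = 6, d(51) = 4, d(52) = 6, d(53) = 2, d(54) = 8, d(55) = 4, d(56) = 8. Summing all 56 values: 239. (Dirichlet's divisor formula: Σ_{n ≤ x} d(n) = x ln(x) + (2γ − 1) x + O(√x). For x = 56, the asymptotic estimate is ≈ 234.07.)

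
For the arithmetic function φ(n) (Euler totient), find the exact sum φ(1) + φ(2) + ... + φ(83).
Σ_{n ≤ 83} φ(n) = 2142

Compute φ(n) for each 1 ≤ n ≤ 83: φ(1) = 1, φ(2) = 1, φ(3) = 2, φ(4) = 2, φ(5) = 4, φ(6) = 2, φ(7) = 6, φ(8) = 4, φ(9) = 6, φ(10) = 4, φ(11) = 10, φ(12) = 4, φ(13) = 12, φ(14) = 6, φ(15) = 8, φ(16) = 8, φ(17) = 16, φ(18) = 6, φ(19) = 18, φ(20) = 8, φ(21) = 12, φ(22) = 10, φ(23) = 22, φ(24) = 8, φ(25) = 20, φ(26) = 12, φ(27) = 18, φ(28) = 12, φ(29) = 28, φ(30) = 8, φ(31) = 30, φ(32) = 16, φ(33) = 20, φ(34) = 16, φ(35) = 24, φ(36) = 12, φ(37) = 36, φ(38) = 18, φ(39) = 24, φ(40) = 16, φ(41) = 40, φ(42) = 12, φ(43) = 42, φ(44) = 20, φ(45) = 24, φ(46) = 22, φ(47) = 46, φ(48) = 16, φ(49) = 42, φ(50) = 20, φ(51) = 32, φ(52) = 24, φ(53) = 52, φ(54) = 18, φ(55) = 40, φ(56) = 24, φ(57) = 36, φ(58) = 28, φ(59) = 58, φ(60) = 16, φ(61) = 60, φ(62) = 30, φ(63) = 36, φ(64) = 32, φ(65) = 48, φ(66) = 20, φ(67) = 66, φ(68) = 32, φ(69) = 44, φ(70) = 24, φ(71) = 70, φ(72) = 24, φ(73) = 72, φ(74) = 36, φ(75) = 40, φ(76) = 36, φ(77) = 60, φ(78) = 24, φ(79) = 78, φ(80) = 32, φ(81) = 54, φ(82) = 40, φ(83) = 82. Summing all 83 values: 2142. (Average order: Σ_{n ≤ x} φ(n) ~ (3/π²) x². For x = 83, (3/π²)·83² ≈ 2094.00.)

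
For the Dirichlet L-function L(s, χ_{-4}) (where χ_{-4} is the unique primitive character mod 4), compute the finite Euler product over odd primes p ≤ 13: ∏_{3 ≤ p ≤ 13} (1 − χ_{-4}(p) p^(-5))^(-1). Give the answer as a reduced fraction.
∏ = 700807599951834375/703510729567397888

The odd primes p ≤ 13 are [3, 5, 7, 11, 13]. For each, χ(p) = 1 if p ≡ 1 mod 4, χ(p) = −1 if p ≡ 3 mod 4. Taking (1 − χ(p)/p^5)^(-1) = p^5/(p^5 − χ(p)): (1 − (-1)/3^5)^(-1) · (1 − (1)/5^5)^(-1) · (1 − (-1)/7^5)^(-1) · (1 − (-1)/11^5)^(-1) · (1 − (1)/13^5)^(-1) = 700807599951834375/703510729567397888.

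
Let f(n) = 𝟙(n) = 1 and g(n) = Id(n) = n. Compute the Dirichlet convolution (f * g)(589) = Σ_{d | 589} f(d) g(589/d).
(𝟙 * Id)(589) = 640

Divisors of 589: [1, 19, 31, 589]. For each d | 589:
  d = 1: 𝟙(1) · Id(589/1) = 1 · 589 = 589
  d = 19: 𝟙(19) · Id(589/19) = 1 · 31 = 31
  d = 31: 𝟙(31) · Id(589/31) = 1 · 19 = 19
  d = 589: 𝟙(589) · Id(589/589) = 1 · 1 = 1
Summing: (𝟙 * Id)(589) = 589 + 31 + 19 + 1 = 640.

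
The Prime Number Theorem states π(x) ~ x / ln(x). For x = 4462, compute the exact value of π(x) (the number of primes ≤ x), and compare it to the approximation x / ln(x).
π(4462) = 606;  x/ln(x) ≈ 530.98;  relative error ≈ 12.38%.

Directly count primes up to 4462: π(4462) = 606. The PNT approximation gives 4462/ln(4462) ≈ 4462/8.40335 ≈ 530.98. Relative error (π(x) − x/ln(x)) / π(x) ≈ 12.38%; the approximation is known to undercount slightly (Li(x) is a better estimate).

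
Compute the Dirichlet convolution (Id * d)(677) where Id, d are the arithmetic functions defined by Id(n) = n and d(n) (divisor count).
(Id * d)(677) = 679

Divisors of 677: [1, 677]. For each d | 677:
  d = 1: Id(1) · d(677/1) = 1 · 2 = 2
  d = 677: Id(677) · d(677/677) = 677 · 1 = 677
Summing: (Id * d)(677) = 2 + 677 = 679.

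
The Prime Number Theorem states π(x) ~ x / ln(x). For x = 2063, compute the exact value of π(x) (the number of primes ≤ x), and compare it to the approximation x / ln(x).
π(2063) = 311;  x/ln(x) ≈ 270.31;  relative error ≈ 13.08%.

Directly count primes up to 2063: π(2063) = 311. The PNT approximation gives 2063/ln(2063) ≈ 2063/7.63192 ≈ 270.31. Relative error (π(x) − x/ln(x)) / π(x) ≈ 13.08%; the approximation is known to undercount slightly (Li(x) is a better estimate).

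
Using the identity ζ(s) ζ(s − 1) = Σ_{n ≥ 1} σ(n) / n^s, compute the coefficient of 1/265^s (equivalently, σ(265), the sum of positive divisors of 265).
σ(265) = 324

In the product (Σ m^0/m^s)(Σ k / k^s) = Σ (Σ_{d | n} d) / n^s, the coefficient of 1/n^s is σ(n) = Σ_{d | n} d. For n = 265, divisors are [1, 5, 53, 265]; summing: σ(265) = 324.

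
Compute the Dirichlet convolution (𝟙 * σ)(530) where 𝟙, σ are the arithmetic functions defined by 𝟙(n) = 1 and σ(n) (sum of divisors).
(𝟙 * σ)(530) = 1540

Divisors of 530: [1, 2, 5, 10, 53, 106, 265, 530]. For each d | 530:
  d = 1: 𝟙(1) · σ(530/1) = 1 · 972 = 972
  d = 2: 𝟙(2) · σ(530/2) = 1 · 324 = 324
  d = 5: 𝟙(5) · σ(530/5) = 1 · 162 = 162
  d = 10: 𝟙(10) · σ(530/10) = 1 · 54 = 54
  d = 53: 𝟙(53) · σ(530/53) = 1 · 18 = 18
  d = 106: 𝟙(106) · σ(530/106) = 1 · 6 = 6
  d = 265: 𝟙(265) · σ(530/265) = 1 · 3 = 3
  d = 530: 𝟙(530) · σ(530/530) = 1 · 1 = 1
Summing: (𝟙 * σ)(530) = 972 + 324 + 162 + 54 + 18 + 6 + 3 + 1 = 1540.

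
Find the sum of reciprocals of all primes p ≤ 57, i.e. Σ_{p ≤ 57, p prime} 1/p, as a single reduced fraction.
Σ 1/p = 54766551458687142251/32589158477190044730

π(57) = 16, so the primes ≤ 57 are [2, 3, 5, 7, 11, 13, 17, 19, 23, 29, 31, 37, 41, 43, 47, 53]. Summing 1/p over these primes: 54766551458687142251/32589158477190044730 ≈ 1.6805. Mertens estimate ln ln(57) + 0.2615 ≈ 1.6585.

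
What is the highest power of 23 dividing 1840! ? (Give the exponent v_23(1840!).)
v_23(1840!) = 83

Legendre's formula: v_p(n!) = Σ_{k ≥ 1} ⌊n / p^k⌋. For p = 23, n = 1840, the terms are:
  ⌊1840/23^1⌋ = ⌊1840/23⌋ = 80
  ⌊1840/23^2⌋ = ⌊1840/529⌋ = 3
(the next term ⌊1840/23^3⌋ = 0, terminating the sum). Summing: v_23(1840!) = 80 + 3 = 83.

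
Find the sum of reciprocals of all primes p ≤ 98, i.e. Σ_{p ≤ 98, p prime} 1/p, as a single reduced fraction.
Σ 1/p = 4156517583588203716343221884611037839/2305567963945518424753102147331756070

π(98) = 25, so the primes ≤ 98 are [2, 3, 5, 7, 11, 13, 17, 19, 23, 29, 31, 37, 41, 43, 47, 53, 59, 61, 67, 71, 73, 79, 83, 89, 97]. Summing 1/p over these primes: 4156517583588203716343221884611037839/2305567963945518424753102147331756070 ≈ 1.8028. Mertens estimate ln ln(98) + 0.2615 ≈ 1.7843.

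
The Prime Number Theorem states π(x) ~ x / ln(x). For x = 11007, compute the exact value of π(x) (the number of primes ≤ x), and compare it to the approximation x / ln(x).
π(11007) = 1336;  x/ln(x) ≈ 1182.75;  relative error ≈ 11.47%.

Directly count primes up to 11007: π(11007) = 1336. The PNT approximation gives 11007/ln(11007) ≈ 11007/9.30629 ≈ 1182.75. Relative error (π(x) − x/ln(x)) / π(x) ≈ 11.47%; the approximation is known to undercount slightly (Li(x) is a better estimate).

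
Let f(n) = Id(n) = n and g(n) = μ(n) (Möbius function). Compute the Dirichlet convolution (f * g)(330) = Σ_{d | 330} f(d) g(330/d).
(Id * μ)(330) = 80

Divisors of 330: [1, 2, 3, 5, 6, 10, 11, 15, 22, 30, 33, 55, 66, 110, 165, 330]. For each d | 330:
  d = 1: Id(1) · μ(330/1) = 1 · 1 = 1
  d = 2: Id(2) · μ(330/2) = 2 · -1 = -2
  d = 3: Id(3) · μ(330/3) = 3 · -1 = -3
  d = 5: Id(5) · μ(330/5) = 5 · -1 = -5
  d = 6: Id(6) · μ(330/6) = 6 · 1 = 6
  d = 10: Id(10) · μ(330/10) = 10 · 1 = 10
  d = 11: Id(11) · μ(330/11) = 11 · -1 = -11
  d = 15: Id(15) · μ(330/15) = 15 · 1 = 15
  d = 22: Id(22) · μ(330/22) = 22 · 1 = 22
  d = 30: Id(30) · μ(330/30) = 30 · -1 = -30
  d = 33: Id(33) · μ(330/33) = 33 · 1 = 33
  d = 55: Id(55) · μ(330/55) = 55 · 1 = 55
  d = 66: Id(66) · μ(330/66) = 66 · -1 = -66
  d = 110: Id(110) · μ(330/110) = 110 · -1 = -110
  d = 165: Id(165) · μ(330/165) = 165 · -1 = -165
  d = 330: Id(330) · μ(330/330) = 330 · 1 = 330
Summing: (Id * μ)(330) = 1 + -2 + -3 + -5 + 6 + 10 + -11 + 15 + 22 + -30 + 33 + 55 + -66 + -110 + -165 + 330 = 80.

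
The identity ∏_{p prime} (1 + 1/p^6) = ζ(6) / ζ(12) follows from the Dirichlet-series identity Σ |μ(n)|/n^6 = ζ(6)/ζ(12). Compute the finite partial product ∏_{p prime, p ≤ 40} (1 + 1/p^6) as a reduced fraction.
∏ = 1409064908372656074115629844532678533864664016937571914400/1385384845877129271600296064992669038424816672643778985121

The primes p ≤ 40 are [2, 3, 5, 7, 11, 13, 17, 19, 23, 29, 31, 37]. For each, (1 + 1/p^6) = (p^6 + 1)/p^6. Multiplying these fractions over p ∈ [2, 3, 5, 7, 11, 13, 17, 19, 23, 29, 31, 37] gives 1409064908372656074115629844532678533864664016937571914400/1385384845877129271600296064992669038424816672643778985121. (In the limit P → ∞ this tends to ζ(6)/ζ(12).)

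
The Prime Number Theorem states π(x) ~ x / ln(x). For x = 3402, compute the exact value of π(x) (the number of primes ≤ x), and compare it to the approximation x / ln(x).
π(3402) = 478;  x/ln(x) ≈ 418.34;  relative error ≈ 12.48%.

Directly count primes up to 3402: π(3402) = 478. The PNT approximation gives 3402/ln(3402) ≈ 3402/8.13212 ≈ 418.34. Relative error (π(x) − x/ln(x)) / π(x) ≈ 12.48%; the approximation is known to undercount slightly (Li(x) is a better estimate).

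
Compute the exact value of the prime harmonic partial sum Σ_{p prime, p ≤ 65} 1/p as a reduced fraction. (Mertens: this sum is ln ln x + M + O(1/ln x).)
Σ 1/p = 201015517717077830328949/117288381359406970983270

π(65) = 18, so the primes ≤ 65 are [2, 3, 5, 7, 11, 13, 17, 19, 23, 29, 31, 37, 41, 43, 47, 53, 59, 61]. Summing 1/p over these primes: 201015517717077830328949/117288381359406970983270 ≈ 1.7139. Mertens estimate ln ln(65) + 0.2615 ≈ 1.6905.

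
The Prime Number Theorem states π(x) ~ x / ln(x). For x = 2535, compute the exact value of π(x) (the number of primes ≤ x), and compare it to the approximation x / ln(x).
π(2535) = 370;  x/ln(x) ≈ 323.43;  relative error ≈ 12.59%.

Directly count primes up to 2535: π(2535) = 370. The PNT approximation gives 2535/ln(2535) ≈ 2535/7.83795 ≈ 323.43. Relative error (π(x) − x/ln(x)) / π(x) ≈ 12.59%; the approximation is known to undercount slightly (Li(x) is a better estimate).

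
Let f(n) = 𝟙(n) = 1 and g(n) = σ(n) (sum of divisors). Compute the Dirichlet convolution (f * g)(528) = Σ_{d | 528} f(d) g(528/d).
(𝟙 * σ)(528) = 3705

Divisors of 528: [1, 2, 3, 4, 6, 8, 11, 12, 16, 22, 24, 33, 44, 48, 66, 88, 132, 176, 264, 528]. For each d | 528:
  d = 1: 𝟙(1) · σ(528/1) = 1 · 1488 = 1488
  d = 2: 𝟙(2) · σ(528/2) = 1 · 720 = 720
  d = 3: 𝟙(3) · σ(528/3) = 1 · 372 = 372
  d = 4: 𝟙(4) · σ(528/4) = 1 · 336 = 336
  d = 6: 𝟙(6) · σ(528/6) = 1 · 180 = 180
  d = 8: 𝟙(8) · σ(528/8) = 1 · 144 = 144
  d = 11: 𝟙(11) · σ(528/11) = 1 · 124 = 124
  d = 12: 𝟙(12) · σ(528/12) = 1 · 84 = 84
  d = 16: 𝟙(16) · σ(528/16) = 1 · 48 = 48
  d = 22: 𝟙(22) · σ(528/22) = 1 · 60 = 60
  d = 24: 𝟙(24) · σ(528/24) = 1 · 36 = 36
  d = 33: 𝟙(33) · σ(528/33) = 1 · 31 = 31
  d = 44: 𝟙(44) · σ(528/44) = 1 · 28 = 28
  d = 48: 𝟙(48) · σ(528/48) = 1 · 12 = 12
  d = 66: 𝟙(66) · σ(528/66) = 1 · 15 = 15
  d = 88: 𝟙(88) · σ(528/88) = 1 · 12 = 12
  d = 132: 𝟙(132) · σ(528/132) = 1 · 7 = 7
  d = 176: 𝟙(176) · σ(528/176) = 1 · 4 = 4
  d = 264: 𝟙(264) · σ(528/264) = 1 · 3 = 3
  d = 528: 𝟙(528) · σ(528/528) = 1 · 1 = 1
Summing: (𝟙 * σ)(528) = 1488 + 720 + 372 + 336 + 180 + 144 + 124 + 84 + 48 + 60 + 36 + 31 + 28 + 12 + 15 + 12 + 7 + 4 + 3 + 1 = 3705.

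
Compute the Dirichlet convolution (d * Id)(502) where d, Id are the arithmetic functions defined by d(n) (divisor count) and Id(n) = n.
(d * Id)(502) = 1012

Divisors of 502: [1, 2, 251, 502]. For each d | 502:
  d = 1: d(1) · Id(502/1) = 1 · 502 = 502
  d = 2: d(2) · Id(502/2) = 2 · 251 = 502
  d = 251: d(251) · Id(502/251) = 2 · 2 = 4
  d = 502: d(502) · Id(502/502) = 4 · 1 = 4
Summing: (d * Id)(502) = 502 + 502 + 4 + 4 = 1012.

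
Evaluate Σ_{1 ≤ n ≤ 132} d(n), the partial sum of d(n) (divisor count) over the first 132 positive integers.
Σ_{n ≤ 132} d(n) = 671

Compute d(n) for each 1 ≤ n ≤ 132: d(1) = 1, d(2) = 2, d(3) = 2, d(4) = 3, d(5) = 2, d(6) = 4, d(7) = 2, d(8) = 4, d(9) = 3, d(10) = 4, d(11) = 2, d(12) = 6, d(13) = 2, d(14) = 4, d(15) = 4, d(16) = 5, d(17) = 2, d(18) = 6, d(19) = 2, d(20) = 6, d(21) = 4, d(22) = 4, d(23) = 2, d(24) = 8, d(25) = 3, d(26) = 4, d(27) = 4, d(28) = 6, d(29) = 2, d(30) = 8, d(31) = 2, d(32) = 6, d(33) = 4, d(34) = 4, d(35) = 4, d(36) = 9, d(37) = 2, d(38) = 4, d(39) = 4, d(40) = 8, d(41) = 2, d(42) = 8, d(43) = 2, d(44) = 6, d(45) = 6, d(46) = 4, d(47) = 2, d(48) = 10, d(49) = 3, d(50) = 6, d(51) = 4, d(52) = 6, d(53) = 2, d(54) = 8, d(55) = 4, d(56) = 8, d(57) = 4, d(58) = 4, d(59) = 2, d(60) = 12, d(61) = 2, d(62) = 4, d(63) = 6, d(64) = 7, d(65) = 4, d(66) = 8, d(67) = 2, d(68) = 6, d(69) = 4, d(70) = 8, d(71) = 2, d(72) = 12, d(73) = 2, d(74) = 4, d(75) = 6, d(76) = 6, d(77) = 4, d(78) = 8, d(79) = 2, d(80) = 10, d(81) = 5, d(82) = 4, d(83) = 2, d(84) = 12, d(85) = 4, d(86) = 4, d(87) = 4, d(88) = 8, d(89) = 2, d(90) = 12, d(91) = 4, d(92) = 6, d(93) = 4, d(94) = 4, d(95) = 4, d(96) = 12, d(97) = 2, d(98) = 6, d(99) = 6, d(100) = 9, d(101) = 2, d(102) = 8, d(103) = 2, d(104) = 8, d(105) = 8, d(106) = 4, d(107) = 2, d(108) = 12, d(109) = 2, d(110) = 8, d(111) = 4, d(112) = 10, d(113) = 2, d(114) = 8, d(115) = 4, d(116) = 6, d(117) = 6, d(118) = 4, d(119) = 4, d(120) = 16, d(121) = 3, d(122) = 4, d(123) = 4, d(124) = 6, d(125) = 4, d(126) = 12, d(127) = 2, d(128) = 8, d(129) = 4, d(130) = 8, d(131) = 2, d(132) = 12. Summing all 132 values: 671. (Dirichlet's divisor formula: Σ_{n ≤ x} d(n) = x ln(x) + (2γ − 1) x + O(√x). For x = 132, the asymptotic estimate is ≈ 664.91.)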